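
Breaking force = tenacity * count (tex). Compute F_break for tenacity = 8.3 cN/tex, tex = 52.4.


Formula: Breaking force = Tenacity * Linear density
F = 8.3 cN/tex * 52.4 tex
F = 434.92 cN

434.92 cN


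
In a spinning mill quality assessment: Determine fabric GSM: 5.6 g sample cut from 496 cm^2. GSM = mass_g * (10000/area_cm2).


Formula: GSM = mass_g / area_m2
Step 1: Convert area: 496 cm^2 = 496 / 10000 = 0.0496 m^2
Step 2: GSM = 5.6 g / 0.0496 m^2 = 112.9 g/m^2

112.9 g/m^2


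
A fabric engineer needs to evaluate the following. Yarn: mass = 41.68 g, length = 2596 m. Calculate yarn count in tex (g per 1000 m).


Formula: Tex = (mass_g / length_m) * 1000
Substituting: Tex = (41.68 / 2596) * 1000
Intermediate: 41.68 / 2596 = 0.01605547 g/m
Tex = 0.01605547 * 1000 = 16.06 tex

16.06 tex


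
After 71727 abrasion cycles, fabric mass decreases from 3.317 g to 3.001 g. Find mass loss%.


Formula: Mass loss% = ((m_before - m_after) / m_before) * 100
Step 1: Mass loss = 3.317 - 3.001 = 0.316 g
Step 2: Ratio = 0.316 / 3.317 = 0.0952668
Step 3: Mass loss% = 0.0952668 * 100 = 9.52668% ≈ 9.53%

9.53%


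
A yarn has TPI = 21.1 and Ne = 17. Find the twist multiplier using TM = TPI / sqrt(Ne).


Formula: TM = TPI / sqrt(Ne)
Step 1: sqrt(Ne) = sqrt(17) = 4.1231
Step 2: TM = 21.1 / 4.1231 = 5.12

5.12 TM


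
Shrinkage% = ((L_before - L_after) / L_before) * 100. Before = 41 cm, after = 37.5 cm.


Formula: Shrinkage% = ((L_before - L_after) / L_before) * 100
Step 1: Shrinkage = 41 - 37.5 = 3.5 cm
Step 2: Shrinkage% = (3.5 / 41) * 100
Step 3: Shrinkage% = 0.085366 * 100 = 8.5366% ≈ 8.5%

8.5%


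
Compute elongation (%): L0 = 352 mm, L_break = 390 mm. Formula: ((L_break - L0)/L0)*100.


Formula: Elongation (%) = ((L_break - L0) / L0) * 100
Step 1: Extension = 390 - 352 = 38 mm
Step 2: Elongation = (38 / 352) * 100
Step 3: Elongation = 0.107955 * 100 = 10.7955% ≈ 10.8%

10.8%


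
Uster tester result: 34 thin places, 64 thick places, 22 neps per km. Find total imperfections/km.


Formula: Total = thin places + thick places + neps
Total = 34 + 64 + 22
Total = 120 imperfections/km

120 imperfections/km


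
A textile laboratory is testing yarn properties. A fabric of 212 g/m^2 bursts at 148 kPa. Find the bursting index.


Formula: Bursting Index = Bursting Strength / Fabric GSM
BI = 148 kPa / 212 g/m^2
BI = 0.698 kPa/(g/m^2)

0.698 kPa/(g/m^2)


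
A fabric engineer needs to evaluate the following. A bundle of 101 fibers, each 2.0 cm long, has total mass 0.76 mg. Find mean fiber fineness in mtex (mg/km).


Formula: fineness (mtex) = mass (mg) / total length (km) = (mass_mg / total_length_m) * 1000
Step 1: Convert fiber length: 2.0 cm = 0.02 m
Step 2: Total fiber length = 101 * 0.02 = 2.02 m
Step 3: Linear density = 0.76 mg / 2.02 m = 0.3762 mg/m
Step 4: fineness = 0.3762 * 1000 = 376.2 mtex

376.2 mtex


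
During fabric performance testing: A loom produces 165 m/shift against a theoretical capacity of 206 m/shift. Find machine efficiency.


Formula: Efficiency% = (Actual output / Theoretical output) * 100
Efficiency% = (165 / 206) * 100
Efficiency% = 0.800971 * 100 = 80.0971% ≈ 80.1%

80.1%


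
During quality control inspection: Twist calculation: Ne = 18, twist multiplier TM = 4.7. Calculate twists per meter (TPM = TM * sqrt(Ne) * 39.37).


Formula: TPM = TM * sqrt(Ne) * 39.37
Step 1: sqrt(Ne) = sqrt(18) = 4.2426
Step 2: TM * sqrt(Ne) = 4.7 * 4.2426 = 19.9402
Step 3: TPM = 19.9402 * 39.37 = 785 twists/m

785 twists/m


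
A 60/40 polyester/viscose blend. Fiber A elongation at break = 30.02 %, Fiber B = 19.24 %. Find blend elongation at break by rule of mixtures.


Formula: Blend property = (fraction_A * property_A) + (fraction_B * property_B)
Step 1: Contribution A = 60/100 * 30.02 % = 18.012 %
Step 2: Contribution B = 40/100 * 19.24 % = 7.696 %
Step 3: Blend elongation at break = 18.012 + 7.696 = 25.708 %

25.708 %


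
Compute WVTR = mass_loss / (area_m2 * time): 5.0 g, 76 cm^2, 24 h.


Formula: WVTR = mass_loss / (area * time)
Step 1: Convert area: 76 cm^2 = 0.0076 m^2
Step 2: WVTR = 5.0 g / (0.0076 m^2 * 24 h)
Step 3: WVTR = 5.0 / 0.1824 = 27.4 g/m^2/h

27.4 g/m^2/h


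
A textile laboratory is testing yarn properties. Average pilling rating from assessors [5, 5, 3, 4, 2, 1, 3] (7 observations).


Formula: Mean = sum / count
Sum = 5 + 5 + 3 + 4 + 2 + 1 + 3 = 23
Mean = 23 / 7 = 3.3

3.3


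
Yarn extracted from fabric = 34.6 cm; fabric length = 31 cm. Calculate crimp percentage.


Formula: Crimp% = ((L_yarn - L_fabric) / L_fabric) * 100
Step 1: Extension = 34.6 - 31 = 3.6 cm
Step 2: Crimp% = (3.6 / 31) * 100
Step 3: Crimp% = 0.116129 * 100 = 11.6129% ≈ 11.6%

11.6%


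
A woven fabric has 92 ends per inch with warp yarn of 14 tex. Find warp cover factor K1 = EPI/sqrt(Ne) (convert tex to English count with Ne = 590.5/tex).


Formula: K1 = EPI / sqrt(Ne), with Ne = 590.5 / tex_warp
Step 1: Ne = 590.5 / 14 = 42.179
Step 2: sqrt(Ne) = sqrt(42.179) = 6.4945
Step 3: K1 = 92 / 6.4945 = 14.2

14.2


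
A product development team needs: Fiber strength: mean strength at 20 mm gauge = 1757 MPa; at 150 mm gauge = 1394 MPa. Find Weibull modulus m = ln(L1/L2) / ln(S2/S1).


Formula: m = ln(L1/L2) / ln(S2/S1)
Step 1: ln(L1/L2) = ln(20/150) = -2.01490
Step 2: S2/S1 = 1394/1757 = 0.7934
Step 3: ln(S2/S1) = ln(0.7934) = -0.23143
Step 4: m = -2.01490 / -0.23143 = 8.71

8.71 (Weibull m)


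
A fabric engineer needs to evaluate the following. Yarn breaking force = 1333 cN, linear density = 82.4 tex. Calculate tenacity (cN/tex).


Formula: Tenacity = Breaking force / Linear density
Tenacity = 1333 cN / 82.4 tex
Tenacity = 16.18 cN/tex

16.18 cN/tex


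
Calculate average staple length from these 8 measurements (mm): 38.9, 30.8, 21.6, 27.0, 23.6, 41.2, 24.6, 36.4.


Formula: Mean = sum of lengths / count
Sum = 38.9 + 30.8 + 21.6 + 27.0 + 23.6 + 41.2 + 24.6 + 36.4
Sum = 244.1 mm
Mean = 244.1 / 8 = 30.51 mm

30.51 mm


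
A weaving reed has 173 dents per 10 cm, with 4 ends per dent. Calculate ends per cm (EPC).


Formula: EPC = (dents per 10 cm * ends per dent) / 10
Step 1: Total ends per 10 cm = 173 * 4 = 692
Step 2: EPC = 692 / 10 = 69.2 ends/cm

69.2 ends/cm


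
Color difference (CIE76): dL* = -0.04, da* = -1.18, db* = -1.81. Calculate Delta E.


Formula: Delta E = sqrt(dL*^2 + da*^2 + db*^2)
Step 1: dL*^2 = (-0.04)^2 = 0.0016
Step 2: da*^2 = (-1.18)^2 = 1.3924
Step 3: db*^2 = (-1.81)^2 = 3.2761
Step 4: Sum = 0.0016 + 1.3924 + 3.2761 = 4.6701
Step 5: Delta E = sqrt(4.6701) = 2.16

2.16 Delta E


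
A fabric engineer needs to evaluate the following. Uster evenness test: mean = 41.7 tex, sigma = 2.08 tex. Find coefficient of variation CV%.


Formula: CV% = (standard deviation / mean) * 100
Step 1: Ratio = 2.08 / 41.7 = 0.04988
Step 2: CV% = 0.04988 * 100 = 4.988% ≈ 5.0%

5.0%


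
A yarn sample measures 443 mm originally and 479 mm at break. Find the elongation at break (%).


Formula: Elongation (%) = ((L_break - L0) / L0) * 100
Step 1: Extension = 479 - 443 = 36 mm
Step 2: Elongation = (36 / 443) * 100
Step 3: Elongation = 0.081264 * 100 = 8.1264% ≈ 8.1%

8.1%


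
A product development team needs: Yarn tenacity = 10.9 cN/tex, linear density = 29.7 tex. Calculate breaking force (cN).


Formula: Breaking force = Tenacity * Linear density
F = 10.9 cN/tex * 29.7 tex
F = 323.73 cN

323.73 cN


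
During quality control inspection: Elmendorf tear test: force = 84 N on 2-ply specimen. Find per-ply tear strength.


Formula: Per-ply strength = Total force / Number of plies
Per-ply = 84 N / 2
Per-ply = 42 N

42 N


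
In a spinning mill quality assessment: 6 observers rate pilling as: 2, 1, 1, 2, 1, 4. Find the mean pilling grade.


Formula: Mean = sum / count
Sum = 2 + 1 + 1 + 2 + 1 + 4 = 11
Mean = 11 / 6 = 1.8

1.8


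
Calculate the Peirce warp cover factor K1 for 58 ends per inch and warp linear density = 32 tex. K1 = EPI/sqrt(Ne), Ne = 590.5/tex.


Formula: K1 = EPI / sqrt(Ne), with Ne = 590.5 / tex_warp
Step 1: Ne = 590.5 / 32 = 18.453
Step 2: sqrt(Ne) = sqrt(18.453) = 4.2957
Step 3: K1 = 58 / 4.2957 = 13.5

13.5


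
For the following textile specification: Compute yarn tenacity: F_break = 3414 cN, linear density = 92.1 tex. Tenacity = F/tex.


Formula: Tenacity = Breaking force / Linear density
Tenacity = 3414 cN / 92.1 tex
Tenacity = 37.07 cN/tex

37.07 cN/tex


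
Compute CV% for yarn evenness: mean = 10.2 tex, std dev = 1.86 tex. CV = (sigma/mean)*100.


Formula: CV% = (standard deviation / mean) * 100
Step 1: Ratio = 1.86 / 10.2 = 0.182353
Step 2: CV% = 0.182353 * 100 = 18.2353% ≈ 18.2%

18.2%


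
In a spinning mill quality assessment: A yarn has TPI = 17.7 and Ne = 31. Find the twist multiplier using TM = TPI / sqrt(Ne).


Formula: TM = TPI / sqrt(Ne)
Step 1: sqrt(Ne) = sqrt(31) = 5.5678
Step 2: TM = 17.7 / 5.5678 = 3.18

3.18 TM


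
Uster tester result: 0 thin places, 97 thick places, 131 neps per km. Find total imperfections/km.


Formula: Total = thin places + thick places + neps
Total = 0 + 97 + 131
Total = 228 imperfections/km

228 imperfections/km


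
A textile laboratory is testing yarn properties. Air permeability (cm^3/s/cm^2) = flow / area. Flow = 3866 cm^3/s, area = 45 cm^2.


Formula: Air Permeability = Airflow / Test Area
AP = 3866 cm^3/s / 45 cm^2
AP = 85.9 cm^3/s/cm^2

85.9 cm^3/s/cm^2


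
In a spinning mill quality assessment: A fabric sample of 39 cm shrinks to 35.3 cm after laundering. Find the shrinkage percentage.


Formula: Shrinkage% = ((L_before - L_after) / L_before) * 100
Step 1: Shrinkage = 39 - 35.3 = 3.7 cm
Step 2: Shrinkage% = (3.7 / 39) * 100
Step 3: Shrinkage% = 0.094872 * 100 = 9.4872% ≈ 9.5%

9.5%


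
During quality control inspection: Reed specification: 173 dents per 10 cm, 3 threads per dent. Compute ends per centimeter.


Formula: EPC = (dents per 10 cm * ends per dent) / 10
Step 1: Total ends per 10 cm = 173 * 3 = 519
Step 2: EPC = 519 / 10 = 51.9 ends/cm

51.9 ends/cm


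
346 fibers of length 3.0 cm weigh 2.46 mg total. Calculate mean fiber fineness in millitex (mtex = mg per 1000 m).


Formula: fineness (mtex) = mass (mg) / total length (km) = (mass_mg / total_length_m) * 1000
Step 1: Convert fiber length: 3.0 cm = 0.03 m
Step 2: Total fiber length = 346 * 0.03 = 10.38 m
Step 3: Linear density = 2.46 mg / 10.38 m = 0.2370 mg/m
Step 4: fineness = 0.2370 * 1000 = 237.0 mtex

237.0 mtex


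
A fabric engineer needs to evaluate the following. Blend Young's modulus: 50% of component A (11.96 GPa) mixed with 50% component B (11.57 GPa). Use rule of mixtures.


Formula: Blend property = (fraction_A * property_A) + (fraction_B * property_B)
Step 1: Contribution A = 50/100 * 11.96 GPa = 5.98 GPa
Step 2: Contribution B = 50/100 * 11.57 GPa = 5.785 GPa
Step 3: Blend Young's modulus = 5.98 + 5.785 = 11.765 GPa

11.765 GPa


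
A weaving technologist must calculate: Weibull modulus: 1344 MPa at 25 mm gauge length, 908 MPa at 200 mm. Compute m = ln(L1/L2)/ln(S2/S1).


Formula: m = ln(L1/L2) / ln(S2/S1)
Step 1: ln(L1/L2) = ln(25/200) = -2.07944
Step 2: S2/S1 = 908/1344 = 0.6756
Step 3: ln(S2/S1) = ln(0.6756) = -0.39215
Step 4: m = -2.07944 / -0.39215 = 5.30

5.30 (Weibull m)


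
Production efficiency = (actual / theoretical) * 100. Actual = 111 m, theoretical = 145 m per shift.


Formula: Efficiency% = (Actual output / Theoretical output) * 100
Efficiency% = (111 / 145) * 100
Efficiency% = 0.765517 * 100 = 76.5517% ≈ 76.6%

76.6%


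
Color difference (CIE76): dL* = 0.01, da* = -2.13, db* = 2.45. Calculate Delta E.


Formula: Delta E = sqrt(dL*^2 + da*^2 + db*^2)
Step 1: dL*^2 = 0.01^2 = 0.0001
Step 2: da*^2 = (-2.13)^2 = 4.5369
Step 3: db*^2 = 2.45^2 = 6.0025
Step 4: Sum = 0.0001 + 4.5369 + 6.0025 = 10.5395
Step 5: Delta E = sqrt(10.5395) = 3.25

3.25 Delta E


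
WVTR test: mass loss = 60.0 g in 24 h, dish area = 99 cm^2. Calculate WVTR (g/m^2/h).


Formula: WVTR = mass_loss / (area * time)
Step 1: Convert area: 99 cm^2 = 0.0099 m^2
Step 2: WVTR = 60.0 g / (0.0099 m^2 * 24 h)
Step 3: WVTR = 60.0 / 0.2376 = 252.5 g/m^2/h

252.5 g/m^2/h


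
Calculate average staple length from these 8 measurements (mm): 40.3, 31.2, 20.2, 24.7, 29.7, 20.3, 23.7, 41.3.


Formula: Mean = sum of lengths / count
Sum = 40.3 + 31.2 + 20.2 + 24.7 + 29.7 + 20.3 + 23.7 + 41.3
Sum = 231.4 mm
Mean = 231.4 / 8 = 28.93 mm

28.93 mm


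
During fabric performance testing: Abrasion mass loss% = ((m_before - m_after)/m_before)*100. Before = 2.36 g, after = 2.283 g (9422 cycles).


Formula: Mass loss% = ((m_before - m_after) / m_before) * 100
Step 1: Mass loss = 2.36 - 2.283 = 0.077 g
Step 2: Ratio = 0.077 / 2.36 = 0.0326271
Step 3: Mass loss% = 0.0326271 * 100 = 3.26271% ≈ 3.26%

3.26%


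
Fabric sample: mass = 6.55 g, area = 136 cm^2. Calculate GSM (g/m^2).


Formula: GSM = mass_g / area_m2
Step 1: Convert area: 136 cm^2 = 136 / 10000 = 0.0136 m^2
Step 2: GSM = 6.55 g / 0.0136 m^2 = 481.6 g/m^2

481.6 g/m^2


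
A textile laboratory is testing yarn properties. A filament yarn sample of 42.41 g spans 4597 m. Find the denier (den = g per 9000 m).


Formula: den = (mass_g / length_m) * 9000
Substituting: den = (42.41 / 4597) * 9000
Intermediate: 42.41 / 4597 = 0.00922558 g/m
den = 0.00922558 * 9000 = 83.0 denier

83.0 denier


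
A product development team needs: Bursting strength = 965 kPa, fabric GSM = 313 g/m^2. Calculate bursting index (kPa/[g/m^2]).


Formula: Bursting Index = Bursting Strength / Fabric GSM
BI = 965 kPa / 313 g/m^2
BI = 3.083 kPa/(g/m^2)

3.083 kPa/(g/m^2)


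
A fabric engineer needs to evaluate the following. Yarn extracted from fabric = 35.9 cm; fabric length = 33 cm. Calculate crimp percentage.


Formula: Crimp% = ((L_yarn - L_fabric) / L_fabric) * 100
Step 1: Extension = 35.9 - 33 = 2.9 cm
Step 2: Crimp% = (2.9 / 33) * 100
Step 3: Crimp% = 0.087879 * 100 = 8.7879% ≈ 8.8%

8.8%


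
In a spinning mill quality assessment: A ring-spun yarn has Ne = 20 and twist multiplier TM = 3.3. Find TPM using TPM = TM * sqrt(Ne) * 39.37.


Formula: TPM = TM * sqrt(Ne) * 39.37
Step 1: sqrt(Ne) = sqrt(20) = 4.4721
Step 2: TM * sqrt(Ne) = 3.3 * 4.4721 = 14.7579
Step 3: TPM = 14.7579 * 39.37 = 581 twists/m

581 twists/m


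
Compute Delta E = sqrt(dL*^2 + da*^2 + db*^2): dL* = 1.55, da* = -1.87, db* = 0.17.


Formula: Delta E = sqrt(dL*^2 + da*^2 + db*^2)
Step 1: dL*^2 = 1.55^2 = 2.4025
Step 2: da*^2 = (-1.87)^2 = 3.4969
Step 3: db*^2 = 0.17^2 = 0.0289
Step 4: Sum = 2.4025 + 3.4969 + 0.0289 = 5.9283
Step 5: Delta E = sqrt(5.9283) = 2.43

2.43 Delta E


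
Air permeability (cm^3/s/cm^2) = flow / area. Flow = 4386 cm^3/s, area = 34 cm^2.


Formula: Air Permeability = Airflow / Test Area
AP = 4386 cm^3/s / 34 cm^2
AP = 129.0 cm^3/s/cm^2

129.0 cm^3/s/cm^2


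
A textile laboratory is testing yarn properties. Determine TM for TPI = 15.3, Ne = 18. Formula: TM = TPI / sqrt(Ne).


Formula: TM = TPI / sqrt(Ne)
Step 1: sqrt(Ne) = sqrt(18) = 4.2426
Step 2: TM = 15.3 / 4.2426 = 3.61

3.61 TM


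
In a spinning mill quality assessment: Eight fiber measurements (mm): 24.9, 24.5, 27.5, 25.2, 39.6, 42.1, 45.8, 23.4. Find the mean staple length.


Formula: Mean = sum of lengths / count
Sum = 24.9 + 24.5 + 27.5 + 25.2 + 39.6 + 42.1 + 45.8 + 23.4
Sum = 253.0 mm
Mean = 253.0 / 8 = 31.63 mm

31.63 mm


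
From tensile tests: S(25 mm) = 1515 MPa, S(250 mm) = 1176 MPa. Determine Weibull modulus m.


Formula: m = ln(L1/L2) / ln(S2/S1)
Step 1: ln(L1/L2) = ln(25/250) = -2.30259
Step 2: S2/S1 = 1176/1515 = 0.77624
Step 3: ln(S2/S1) = ln(0.77624) = -0.25329
Step 4: m = -2.30259 / -0.25329 = 9.09

9.09 (Weibull m)


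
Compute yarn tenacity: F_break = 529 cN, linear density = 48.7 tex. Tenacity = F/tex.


Formula: Tenacity = Breaking force / Linear density
Tenacity = 529 cN / 48.7 tex
Tenacity = 10.86 cN/tex

10.86 cN/tex


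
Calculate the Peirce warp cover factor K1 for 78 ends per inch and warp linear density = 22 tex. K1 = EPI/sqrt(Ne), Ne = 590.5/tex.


Formula: K1 = EPI / sqrt(Ne), with Ne = 590.5 / tex_warp
Step 1: Ne = 590.5 / 22 = 26.841
Step 2: sqrt(Ne) = sqrt(26.841) = 5.1808
Step 3: K1 = 78 / 5.1808 = 15.1

15.1


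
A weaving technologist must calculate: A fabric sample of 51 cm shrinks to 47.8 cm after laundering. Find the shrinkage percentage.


Formula: Shrinkage% = ((L_before - L_after) / L_before) * 100
Step 1: Shrinkage = 51 - 47.8 = 3.2 cm
Step 2: Shrinkage% = (3.2 / 51) * 100
Step 3: Shrinkage% = 0.062745 * 100 = 6.2745% ≈ 6.3%

6.3%


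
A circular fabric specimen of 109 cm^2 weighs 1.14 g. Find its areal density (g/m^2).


Formula: GSM = mass_g / area_m2
Step 1: Convert area: 109 cm^2 = 109 / 10000 = 0.0109 m^2
Step 2: GSM = 1.14 g / 0.0109 m^2 = 104.6 g/m^2

104.6 g/m^2


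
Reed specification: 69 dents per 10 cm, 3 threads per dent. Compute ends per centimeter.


Formula: EPC = (dents per 10 cm * ends per dent) / 10
Step 1: Total ends per 10 cm = 69 * 3 = 207
Step 2: EPC = 207 / 10 = 20.7 ends/cm

20.7 ends/cm


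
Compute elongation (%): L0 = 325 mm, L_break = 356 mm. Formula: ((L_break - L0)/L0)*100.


Formula: Elongation (%) = ((L_break - L0) / L0) * 100
Step 1: Extension = 356 - 325 = 31 mm
Step 2: Elongation = (31 / 325) * 100
Step 3: Elongation = 0.095385 * 100 = 9.5385% ≈ 9.5%

9.5%


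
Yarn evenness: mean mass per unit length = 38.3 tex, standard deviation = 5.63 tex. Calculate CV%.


Formula: CV% = (standard deviation / mean) * 100
Step 1: Ratio = 5.63 / 38.3 = 0.146997
Step 2: CV% = 0.146997 * 100 = 14.6997% ≈ 14.7%

14.7%


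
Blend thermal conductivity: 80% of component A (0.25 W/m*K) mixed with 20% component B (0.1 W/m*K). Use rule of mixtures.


Formula: Blend property = (fraction_A * property_A) + (fraction_B * property_B)
Step 1: Contribution A = 80/100 * 0.25 W/m*K = 0.2 W/m*K
Step 2: Contribution B = 20/100 * 0.1 W/m*K = 0.02 W/m*K
Step 3: Blend thermal conductivity = 0.2 + 0.02 = 0.22 W/m*K

0.22 W/m*K


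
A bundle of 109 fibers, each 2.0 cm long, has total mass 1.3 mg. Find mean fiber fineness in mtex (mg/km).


Formula: fineness (mtex) = mass (mg) / total length (km) = (mass_mg / total_length_m) * 1000
Step 1: Convert fiber length: 2.0 cm = 0.02 m
Step 2: Total fiber length = 109 * 0.02 = 2.18 m
Step 3: Linear density = 1.3 mg / 2.18 m = 0.5963 mg/m
Step 4: fineness = 0.5963 * 1000 = 596.3 mtex

596.3 mtex


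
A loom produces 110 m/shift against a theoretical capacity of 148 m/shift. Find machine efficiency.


Formula: Efficiency% = (Actual output / Theoretical output) * 100
Efficiency% = (110 / 148) * 100
Efficiency% = 0.743243 * 100 = 74.3243% ≈ 74.3%

74.3%


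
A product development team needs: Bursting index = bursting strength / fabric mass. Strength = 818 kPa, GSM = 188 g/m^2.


Formula: Bursting Index = Bursting Strength / Fabric GSM
BI = 818 kPa / 188 g/m^2
BI = 4.351 kPa/(g/m^2)

4.351 kPa/(g/m^2)


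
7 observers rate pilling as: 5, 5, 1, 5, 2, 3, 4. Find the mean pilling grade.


Formula: Mean = sum / count
Sum = 5 + 5 + 1 + 5 + 2 + 3 + 4 = 25
Mean = 25 / 7 = 3.6

3.6


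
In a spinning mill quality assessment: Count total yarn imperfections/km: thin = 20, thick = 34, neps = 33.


Formula: Total = thin places + thick places + neps
Total = 20 + 34 + 33
Total = 87 imperfections/km

87 imperfections/km


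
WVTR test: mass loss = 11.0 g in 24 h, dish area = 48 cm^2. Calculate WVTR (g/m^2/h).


Formula: WVTR = mass_loss / (area * time)
Step 1: Convert area: 48 cm^2 = 0.0048 m^2
Step 2: WVTR = 11.0 g / (0.0048 m^2 * 24 h)
Step 3: WVTR = 11.0 / 0.1152 = 95.5 g/m^2/h

95.5 g/m^2/h


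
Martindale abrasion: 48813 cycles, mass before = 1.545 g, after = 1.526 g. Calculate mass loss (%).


Formula: Mass loss% = ((m_before - m_after) / m_before) * 100
Step 1: Mass loss = 1.545 - 1.526 = 0.019 g
Step 2: Ratio = 0.019 / 1.545 = 0.0122977
Step 3: Mass loss% = 0.0122977 * 100 = 1.22977% ≈ 1.23%

1.23%


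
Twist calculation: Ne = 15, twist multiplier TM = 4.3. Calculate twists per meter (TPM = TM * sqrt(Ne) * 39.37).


Formula: TPM = TM * sqrt(Ne) * 39.37
Step 1: sqrt(Ne) = sqrt(15) = 3.873
Step 2: TM * sqrt(Ne) = 4.3 * 3.873 = 16.6539
Step 3: TPM = 16.6539 * 39.37 = 656 twists/m

656 twists/m


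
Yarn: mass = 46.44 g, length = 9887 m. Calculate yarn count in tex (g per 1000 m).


Formula: Tex = (mass_g / length_m) * 1000
Substituting: Tex = (46.44 / 9887) * 1000
Intermediate: 46.44 / 9887 = 0.00469708 g/m
Tex = 0.00469708 * 1000 = 4.70 tex

4.70 tex


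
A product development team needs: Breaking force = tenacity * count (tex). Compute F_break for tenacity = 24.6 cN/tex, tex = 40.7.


Formula: Breaking force = Tenacity * Linear density
F = 24.6 cN/tex * 40.7 tex
F = 1001.22 cN

1001.22 cN


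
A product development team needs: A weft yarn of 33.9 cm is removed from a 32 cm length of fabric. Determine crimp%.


Formula: Crimp% = ((L_yarn - L_fabric) / L_fabric) * 100
Step 1: Extension = 33.9 - 32 = 1.9 cm
Step 2: Crimp% = (1.9 / 32) * 100
Step 3: Crimp% = 0.059375 * 100 = 5.9375% ≈ 5.9%

5.9%


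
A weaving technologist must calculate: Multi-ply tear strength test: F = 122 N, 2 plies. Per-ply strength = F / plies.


Formula: Per-ply strength = Total force / Number of plies
Per-ply = 122 N / 2
Per-ply = 61 N

61 N


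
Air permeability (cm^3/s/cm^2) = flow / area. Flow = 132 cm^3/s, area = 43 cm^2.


Formula: Air Permeability = Airflow / Test Area
AP = 132 cm^3/s / 43 cm^2
AP = 3.1 cm^3/s/cm^2

3.1 cm^3/s/cm^2


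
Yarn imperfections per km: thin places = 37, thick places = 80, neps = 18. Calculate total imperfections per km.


Formula: Total = thin places + thick places + neps
Total = 37 + 80 + 18
Total = 135 imperfections/km

135 imperfections/km


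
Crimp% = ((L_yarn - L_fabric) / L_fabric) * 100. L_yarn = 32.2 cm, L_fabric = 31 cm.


Formula: Crimp% = ((L_yarn - L_fabric) / L_fabric) * 100
Step 1: Extension = 32.2 - 31 = 1.2 cm
Step 2: Crimp% = (1.2 / 31) * 100
Step 3: Crimp% = 0.03871 * 100 = 3.871% ≈ 3.9%

3.9%


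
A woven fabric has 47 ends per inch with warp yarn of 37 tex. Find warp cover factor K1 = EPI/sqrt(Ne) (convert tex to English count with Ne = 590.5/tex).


Formula: K1 = EPI / sqrt(Ne), with Ne = 590.5 / tex_warp
Step 1: Ne = 590.5 / 37 = 15.959
Step 2: sqrt(Ne) = sqrt(15.959) = 3.9949
Step 3: K1 = 47 / 3.9949 = 11.8

11.8


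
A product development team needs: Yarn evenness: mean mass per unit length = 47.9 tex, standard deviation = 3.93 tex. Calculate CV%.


Formula: CV% = (standard deviation / mean) * 100
Step 1: Ratio = 3.93 / 47.9 = 0.082046
Step 2: CV% = 0.082046 * 100 = 8.2046% ≈ 8.2%

8.2%


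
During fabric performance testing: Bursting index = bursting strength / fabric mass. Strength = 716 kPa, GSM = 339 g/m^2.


Formula: Bursting Index = Bursting Strength / Fabric GSM
BI = 716 kPa / 339 g/m^2
BI = 2.112 kPa/(g/m^2)

2.112 kPa/(g/m^2)


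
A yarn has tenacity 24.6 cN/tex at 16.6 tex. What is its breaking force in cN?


Formula: Breaking force = Tenacity * Linear density
F = 24.6 cN/tex * 16.6 tex
F = 408.36 cN

408.36 cN


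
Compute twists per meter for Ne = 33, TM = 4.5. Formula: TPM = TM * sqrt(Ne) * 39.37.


Formula: TPM = TM * sqrt(Ne) * 39.37
Step 1: sqrt(Ne) = sqrt(33) = 5.7446
Step 2: TM * sqrt(Ne) = 4.5 * 5.7446 = 25.8507
Step 3: TPM = 25.8507 * 39.37 = 1018 twists/m

1018 twists/m


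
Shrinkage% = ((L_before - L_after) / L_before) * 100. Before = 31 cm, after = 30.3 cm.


Formula: Shrinkage% = ((L_before - L_after) / L_before) * 100
Step 1: Shrinkage = 31 - 30.3 = 0.7 cm
Step 2: Shrinkage% = (0.7 / 31) * 100
Step 3: Shrinkage% = 0.022581 * 100 = 2.2581% ≈ 2.3%

2.3%


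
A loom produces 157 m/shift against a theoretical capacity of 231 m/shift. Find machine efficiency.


Formula: Efficiency% = (Actual output / Theoretical output) * 100
Efficiency% = (157 / 231) * 100
Efficiency% = 0.679654 * 100 = 67.9654% ≈ 68.0%

68.0%


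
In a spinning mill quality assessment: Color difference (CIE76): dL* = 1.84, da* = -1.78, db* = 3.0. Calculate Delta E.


Formula: Delta E = sqrt(dL*^2 + da*^2 + db*^2)
Step 1: dL*^2 = 1.84^2 = 3.3856
Step 2: da*^2 = (-1.78)^2 = 3.1684
Step 3: db*^2 = 3.0^2 = 9.0
Step 4: Sum = 3.3856 + 3.1684 + 9.0 = 15.554
Step 5: Delta E = sqrt(15.554) = 3.94

3.94 Delta E


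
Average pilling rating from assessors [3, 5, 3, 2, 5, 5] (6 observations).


Formula: Mean = sum / count
Sum = 3 + 5 + 3 + 2 + 5 + 5 = 23
Mean = 23 / 6 = 3.8

3.8


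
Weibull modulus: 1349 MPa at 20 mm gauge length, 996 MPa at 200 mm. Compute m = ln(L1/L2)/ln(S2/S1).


Formula: m = ln(L1/L2) / ln(S2/S1)
Step 1: ln(L1/L2) = ln(20/200) = -2.30259
Step 2: S2/S1 = 996/1349 = 0.73832
Step 3: ln(S2/S1) = ln(0.73832) = -0.30338
Step 4: m = -2.30259 / -0.30338 = 7.59

7.59 (Weibull m)


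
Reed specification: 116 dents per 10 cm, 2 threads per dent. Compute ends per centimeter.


Formula: EPC = (dents per 10 cm * ends per dent) / 10
Step 1: Total ends per 10 cm = 116 * 2 = 232
Step 2: EPC = 232 / 10 = 23.2 ends/cm

23.2 ends/cm


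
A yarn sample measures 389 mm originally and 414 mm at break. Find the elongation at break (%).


Formula: Elongation (%) = ((L_break - L0) / L0) * 100
Step 1: Extension = 414 - 389 = 25 mm
Step 2: Elongation = (25 / 389) * 100
Step 3: Elongation = 0.064267 * 100 = 6.4267% ≈ 6.4%

6.4%


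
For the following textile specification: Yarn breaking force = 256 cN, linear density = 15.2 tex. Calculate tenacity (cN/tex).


Formula: Tenacity = Breaking force / Linear density
Tenacity = 256 cN / 15.2 tex
Tenacity = 16.84 cN/tex

16.84 cN/tex


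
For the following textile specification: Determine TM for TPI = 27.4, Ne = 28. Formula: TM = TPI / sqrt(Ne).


Formula: TM = TPI / sqrt(Ne)
Step 1: sqrt(Ne) = sqrt(28) = 5.2915
Step 2: TM = 27.4 / 5.2915 = 5.18

5.18 TM


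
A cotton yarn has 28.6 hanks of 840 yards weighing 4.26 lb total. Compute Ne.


Formula: Ne = hanks / mass_lb
Substituting: Ne = 28.6 / 4.26
Ne = 6.7

6.7 Ne


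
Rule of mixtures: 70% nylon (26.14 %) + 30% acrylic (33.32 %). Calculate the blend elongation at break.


Formula: Blend property = (fraction_A * property_A) + (fraction_B * property_B)
Step 1: Contribution A = 70/100 * 26.14 % = 18.298 %
Step 2: Contribution B = 30/100 * 33.32 % = 9.996 %
Step 3: Blend elongation at break = 18.298 + 9.996 = 28.294 %

28.294 %


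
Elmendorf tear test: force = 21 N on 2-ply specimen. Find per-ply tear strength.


Formula: Per-ply strength = Total force / Number of plies
Per-ply = 21 N / 2
Per-ply = 10.5 N

10.5 N


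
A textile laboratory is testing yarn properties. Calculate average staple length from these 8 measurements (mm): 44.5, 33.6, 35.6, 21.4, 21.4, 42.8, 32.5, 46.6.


Formula: Mean = sum of lengths / count
Sum = 44.5 + 33.6 + 35.6 + 21.4 + 21.4 + 42.8 + 32.5 + 46.6
Sum = 278.4 mm
Mean = 278.4 / 8 = 34.80 mm

34.80 mm


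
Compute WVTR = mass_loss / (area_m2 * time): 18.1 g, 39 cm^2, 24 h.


Formula: WVTR = mass_loss / (area * time)
Step 1: Convert area: 39 cm^2 = 0.0039 m^2
Step 2: WVTR = 18.1 g / (0.0039 m^2 * 24 h)
Step 3: WVTR = 18.1 / 0.0936 = 193.4 g/m^2/h

193.4 g/m^2/h


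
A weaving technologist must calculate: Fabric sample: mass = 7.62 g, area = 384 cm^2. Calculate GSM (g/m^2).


Formula: GSM = mass_g / area_m2
Step 1: Convert area: 384 cm^2 = 384 / 10000 = 0.0384 m^2
Step 2: GSM = 7.62 g / 0.0384 m^2 = 198.4 g/m^2

198.4 g/m^2


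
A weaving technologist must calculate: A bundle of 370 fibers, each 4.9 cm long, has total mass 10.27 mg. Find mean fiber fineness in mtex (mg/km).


Formula: fineness (mtex) = mass (mg) / total length (km) = (mass_mg / total_length_m) * 1000
Step 1: Convert fiber length: 4.9 cm = 0.049 m
Step 2: Total fiber length = 370 * 0.049 = 18.13 m
Step 3: Linear density = 10.27 mg / 18.13 m = 0.5665 mg/m
Step 4: fineness = 0.5665 * 1000 = 566.5 mtex

566.5 mtex


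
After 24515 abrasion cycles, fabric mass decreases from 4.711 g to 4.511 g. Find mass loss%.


Formula: Mass loss% = ((m_before - m_after) / m_before) * 100
Step 1: Mass loss = 4.711 - 4.511 = 0.2 g
Step 2: Ratio = 0.2 / 4.711 = 0.0424538
Step 3: Mass loss% = 0.0424538 * 100 = 4.24538% ≈ 4.25%

4.25%


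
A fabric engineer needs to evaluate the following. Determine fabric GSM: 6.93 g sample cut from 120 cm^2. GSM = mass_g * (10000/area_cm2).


Formula: GSM = mass_g / area_m2
Step 1: Convert area: 120 cm^2 = 120 / 10000 = 0.012 m^2
Step 2: GSM = 6.93 g / 0.012 m^2 = 577.5 g/m^2

577.5 g/m^2


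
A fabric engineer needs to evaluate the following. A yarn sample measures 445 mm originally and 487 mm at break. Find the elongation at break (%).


Formula: Elongation (%) = ((L_break - L0) / L0) * 100
Step 1: Extension = 487 - 445 = 42 mm
Step 2: Elongation = (42 / 445) * 100
Step 3: Elongation = 0.094382 * 100 = 9.4382% ≈ 9.4%

9.4%


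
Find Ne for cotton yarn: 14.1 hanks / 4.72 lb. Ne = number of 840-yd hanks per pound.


Formula: Ne = hanks / mass_lb
Substituting: Ne = 14.1 / 4.72
Ne = 3.0

3.0 Ne


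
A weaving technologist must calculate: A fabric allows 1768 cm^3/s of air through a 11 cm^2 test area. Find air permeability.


Formula: Air Permeability = Airflow / Test Area
AP = 1768 cm^3/s / 11 cm^2
AP = 160.7 cm^3/s/cm^2

160.7 cm^3/s/cm^2


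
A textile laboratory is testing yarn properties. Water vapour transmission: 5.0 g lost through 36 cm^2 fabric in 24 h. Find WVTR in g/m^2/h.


Formula: WVTR = mass_loss / (area * time)
Step 1: Convert area: 36 cm^2 = 0.0036 m^2
Step 2: WVTR = 5.0 g / (0.0036 m^2 * 24 h)
Step 3: WVTR = 5.0 / 0.0864 = 57.9 g/m^2/h

57.9 g/m^2/h


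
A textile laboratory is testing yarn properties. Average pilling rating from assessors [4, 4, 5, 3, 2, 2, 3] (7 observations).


Formula: Mean = sum / count
Sum = 4 + 4 + 5 + 3 + 2 + 2 + 3 = 23
Mean = 23 / 7 = 3.3

3.3


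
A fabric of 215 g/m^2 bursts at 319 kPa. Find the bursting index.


Formula: Bursting Index = Bursting Strength / Fabric GSM
BI = 319 kPa / 215 g/m^2
BI = 1.484 kPa/(g/m^2)

1.484 kPa/(g/m^2)


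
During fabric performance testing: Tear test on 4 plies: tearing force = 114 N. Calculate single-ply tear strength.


Formula: Per-ply strength = Total force / Number of plies
Per-ply = 114 N / 4
Per-ply = 28.5 N

28.5 N


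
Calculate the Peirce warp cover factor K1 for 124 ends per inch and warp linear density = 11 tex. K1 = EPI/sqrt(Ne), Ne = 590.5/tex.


Formula: K1 = EPI / sqrt(Ne), with Ne = 590.5 / tex_warp
Step 1: Ne = 590.5 / 11 = 53.682
Step 2: sqrt(Ne) = sqrt(53.682) = 7.3268
Step 3: K1 = 124 / 7.3268 = 16.9

16.9


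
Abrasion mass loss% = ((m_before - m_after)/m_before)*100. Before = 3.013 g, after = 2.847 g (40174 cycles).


Formula: Mass loss% = ((m_before - m_after) / m_before) * 100
Step 1: Mass loss = 3.013 - 2.847 = 0.166 g
Step 2: Ratio = 0.166 / 3.013 = 0.0550946
Step 3: Mass loss% = 0.0550946 * 100 = 5.50946% ≈ 5.51%

5.51%


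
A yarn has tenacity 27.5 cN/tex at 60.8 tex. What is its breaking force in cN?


Formula: Breaking force = Tenacity * Linear density
F = 27.5 cN/tex * 60.8 tex
F = 1672.00 cN

1672.00 cN


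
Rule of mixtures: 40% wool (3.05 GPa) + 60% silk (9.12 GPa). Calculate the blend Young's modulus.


Formula: Blend property = (fraction_A * property_A) + (fraction_B * property_B)
Step 1: Contribution A = 40/100 * 3.05 GPa = 1.22 GPa
Step 2: Contribution B = 60/100 * 9.12 GPa = 5.472 GPa
Step 3: Blend Young's modulus = 1.22 + 5.472 = 6.692 GPa

6.692 GPa


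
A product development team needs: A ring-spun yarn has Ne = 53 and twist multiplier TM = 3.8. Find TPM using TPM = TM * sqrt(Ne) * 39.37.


Formula: TPM = TM * sqrt(Ne) * 39.37
Step 1: sqrt(Ne) = sqrt(53) = 7.2801
Step 2: TM * sqrt(Ne) = 3.8 * 7.2801 = 27.6644
Step 3: TPM = 27.6644 * 39.37 = 1089 twists/m

1089 twists/m


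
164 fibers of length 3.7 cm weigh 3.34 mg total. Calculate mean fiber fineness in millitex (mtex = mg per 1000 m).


Formula: fineness (mtex) = mass (mg) / total length (km) = (mass_mg / total_length_m) * 1000
Step 1: Convert fiber length: 3.7 cm = 0.037 m
Step 2: Total fiber length = 164 * 0.037 = 6.068 m
Step 3: Linear density = 3.34 mg / 6.068 m = 0.5504 mg/m
Step 4: fineness = 0.5504 * 1000 = 550.4 mtex

550.4 mtex


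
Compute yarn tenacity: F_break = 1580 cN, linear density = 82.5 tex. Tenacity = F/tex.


Formula: Tenacity = Breaking force / Linear density
Tenacity = 1580 cN / 82.5 tex
Tenacity = 19.15 cN/tex

19.15 cN/tex


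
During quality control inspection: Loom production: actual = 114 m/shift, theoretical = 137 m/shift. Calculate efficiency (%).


Formula: Efficiency% = (Actual output / Theoretical output) * 100
Efficiency% = (114 / 137) * 100
Efficiency% = 0.832117 * 100 = 83.2117% ≈ 83.2%

83.2%


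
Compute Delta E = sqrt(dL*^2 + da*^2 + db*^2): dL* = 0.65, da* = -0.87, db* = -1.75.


Formula: Delta E = sqrt(dL*^2 + da*^2 + db*^2)
Step 1: dL*^2 = 0.65^2 = 0.4225
Step 2: da*^2 = (-0.87)^2 = 0.7569
Step 3: db*^2 = (-1.75)^2 = 3.0625
Step 4: Sum = 0.4225 + 0.7569 + 3.0625 = 4.2419
Step 5: Delta E = sqrt(4.2419) = 2.06

2.06 Delta E


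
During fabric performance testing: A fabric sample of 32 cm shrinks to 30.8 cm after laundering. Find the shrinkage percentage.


Formula: Shrinkage% = ((L_before - L_after) / L_before) * 100
Step 1: Shrinkage = 32 - 30.8 = 1.2 cm
Step 2: Shrinkage% = (1.2 / 32) * 100
Step 3: Shrinkage% = 0.0375 * 100 = 3.75% ≈ 3.8%

3.8%


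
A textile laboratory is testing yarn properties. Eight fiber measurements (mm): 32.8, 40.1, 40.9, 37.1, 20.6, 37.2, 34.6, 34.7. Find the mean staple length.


Formula: Mean = sum of lengths / count
Sum = 32.8 + 40.1 + 40.9 + 37.1 + 20.6 + 37.2 + 34.6 + 34.7
Sum = 278.0 mm
Mean = 278.0 / 8 = 34.75 mm

34.75 mm


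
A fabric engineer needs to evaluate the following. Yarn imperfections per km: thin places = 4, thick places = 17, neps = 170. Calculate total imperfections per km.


Formula: Total = thin places + thick places + neps
Total = 4 + 17 + 170
Total = 191 imperfections/km

191 imperfections/km


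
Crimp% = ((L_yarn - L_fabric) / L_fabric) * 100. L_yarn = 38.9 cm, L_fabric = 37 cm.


Formula: Crimp% = ((L_yarn - L_fabric) / L_fabric) * 100
Step 1: Extension = 38.9 - 37 = 1.9 cm
Step 2: Crimp% = (1.9 / 37) * 100
Step 3: Crimp% = 0.051351 * 100 = 5.1351% ≈ 5.1%

5.1%


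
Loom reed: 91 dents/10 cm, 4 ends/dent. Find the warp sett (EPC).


Formula: EPC = (dents per 10 cm * ends per dent) / 10
Step 1: Total ends per 10 cm = 91 * 4 = 364
Step 2: EPC = 364 / 10 = 36.4 ends/cm

36.4 ends/cm


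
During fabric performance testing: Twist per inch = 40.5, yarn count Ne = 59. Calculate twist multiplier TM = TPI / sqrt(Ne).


Formula: TM = TPI / sqrt(Ne)
Step 1: sqrt(Ne) = sqrt(59) = 7.6811
Step 2: TM = 40.5 / 7.6811 = 5.27

5.27 TM


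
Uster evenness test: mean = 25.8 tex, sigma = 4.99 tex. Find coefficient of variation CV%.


Formula: CV% = (standard deviation / mean) * 100
Step 1: Ratio = 4.99 / 25.8 = 0.193411
Step 2: CV% = 0.193411 * 100 = 19.3411% ≈ 19.3%

19.3%


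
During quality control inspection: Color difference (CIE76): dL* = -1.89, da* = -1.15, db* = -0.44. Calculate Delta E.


Formula: Delta E = sqrt(dL*^2 + da*^2 + db*^2)
Step 1: dL*^2 = (-1.89)^2 = 3.5721
Step 2: da*^2 = (-1.15)^2 = 1.3225
Step 3: db*^2 = (-0.44)^2 = 0.1936
Step 4: Sum = 3.5721 + 1.3225 + 0.1936 = 5.0882
Step 5: Delta E = sqrt(5.0882) = 2.26

2.26 Delta E


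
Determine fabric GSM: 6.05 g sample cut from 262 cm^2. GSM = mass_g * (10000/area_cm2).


Formula: GSM = mass_g / area_m2
Step 1: Convert area: 262 cm^2 = 262 / 10000 = 0.0262 m^2
Step 2: GSM = 6.05 g / 0.0262 m^2 = 230.9 g/m^2

230.9 g/m^2


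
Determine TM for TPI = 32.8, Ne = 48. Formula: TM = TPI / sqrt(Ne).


Formula: TM = TPI / sqrt(Ne)
Step 1: sqrt(Ne) = sqrt(48) = 6.9282
Step 2: TM = 32.8 / 6.9282 = 4.73

4.73 TM


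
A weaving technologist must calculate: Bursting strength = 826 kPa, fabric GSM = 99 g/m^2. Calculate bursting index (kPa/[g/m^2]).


Formula: Bursting Index = Bursting Strength / Fabric GSM
BI = 826 kPa / 99 g/m^2
BI = 8.343 kPa/(g/m^2)

8.343 kPa/(g/m^2)


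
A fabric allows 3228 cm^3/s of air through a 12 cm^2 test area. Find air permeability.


Formula: Air Permeability = Airflow / Test Area
AP = 3228 cm^3/s / 12 cm^2
AP = 269.0 cm^3/s/cm^2

269.0 cm^3/s/cm^2


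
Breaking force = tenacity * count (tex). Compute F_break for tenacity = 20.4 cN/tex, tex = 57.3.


Formula: Breaking force = Tenacity * Linear density
F = 20.4 cN/tex * 57.3 tex
F = 1168.92 cN

1168.92 cN


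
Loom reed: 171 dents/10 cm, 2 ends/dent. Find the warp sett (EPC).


Formula: EPC = (dents per 10 cm * ends per dent) / 10
Step 1: Total ends per 10 cm = 171 * 2 = 342
Step 2: EPC = 342 / 10 = 34.2 ends/cm

34.2 ends/cm


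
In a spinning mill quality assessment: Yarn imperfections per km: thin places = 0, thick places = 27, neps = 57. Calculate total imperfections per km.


Formula: Total = thin places + thick places + neps
Total = 0 + 27 + 57
Total = 84 imperfections/km

84 imperfections/km


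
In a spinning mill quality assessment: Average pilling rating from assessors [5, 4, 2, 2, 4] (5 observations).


Formula: Mean = sum / count
Sum = 5 + 4 + 2 + 2 + 4 = 17
Mean = 17 / 5 = 3.4

3.4


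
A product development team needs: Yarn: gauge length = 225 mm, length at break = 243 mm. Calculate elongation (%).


Formula: Elongation (%) = ((L_break - L0) / L0) * 100
Step 1: Extension = 243 - 225 = 18 mm
Step 2: Elongation = (18 / 225) * 100
Step 3: Elongation = 0.08 * 100 = 8.0%

8.0%


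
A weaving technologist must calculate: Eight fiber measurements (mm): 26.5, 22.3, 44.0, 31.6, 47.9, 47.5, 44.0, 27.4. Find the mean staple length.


Formula: Mean = sum of lengths / count
Sum = 26.5 + 22.3 + 44.0 + 31.6 + 47.9 + 47.5 + 44.0 + 27.4
Sum = 291.2 mm
Mean = 291.2 / 8 = 36.40 mm

36.40 mm


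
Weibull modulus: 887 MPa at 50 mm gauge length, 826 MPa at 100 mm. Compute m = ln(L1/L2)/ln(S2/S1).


Formula: m = ln(L1/L2) / ln(S2/S1)
Step 1: ln(L1/L2) = ln(50/100) = -0.69315
Step 2: S2/S1 = 826/887 = 0.93123
Step 3: ln(S2/S1) = ln(0.93123) = -0.07125
Step 4: m = -0.69315 / -0.07125 = 9.73

9.73 (Weibull m)


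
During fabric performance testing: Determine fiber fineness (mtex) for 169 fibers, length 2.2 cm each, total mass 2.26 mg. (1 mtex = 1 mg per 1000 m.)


Formula: fineness (mtex) = mass (mg) / total length (km) = (mass_mg / total_length_m) * 1000
Step 1: Convert fiber length: 2.2 cm = 0.022 m
Step 2: Total fiber length = 169 * 0.022 = 3.718 m
Step 3: Linear density = 2.26 mg / 3.718 m = 0.6079 mg/m
Step 4: fineness = 0.6079 * 1000 = 607.9 mtex

607.9 mtex


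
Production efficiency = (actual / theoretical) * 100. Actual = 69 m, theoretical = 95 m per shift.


Formula: Efficiency% = (Actual output / Theoretical output) * 100
Efficiency% = (69 / 95) * 100
Efficiency% = 0.726316 * 100 = 72.6316% ≈ 72.6%

72.6%


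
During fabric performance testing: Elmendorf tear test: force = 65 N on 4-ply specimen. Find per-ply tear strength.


Formula: Per-ply strength = Total force / Number of plies
Per-ply = 65 N / 4
Per-ply = 16.25 N

16.25 N


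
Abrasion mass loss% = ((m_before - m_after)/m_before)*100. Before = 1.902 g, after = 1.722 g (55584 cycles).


Formula: Mass loss% = ((m_before - m_after) / m_before) * 100
Step 1: Mass loss = 1.902 - 1.722 = 0.18 g
Step 2: Ratio = 0.18 / 1.902 = 0.0946372
Step 3: Mass loss% = 0.0946372 * 100 = 9.46372% ≈ 9.46%

9.46%


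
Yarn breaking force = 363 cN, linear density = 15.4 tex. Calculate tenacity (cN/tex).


Formula: Tenacity = Breaking force / Linear density
Tenacity = 363 cN / 15.4 tex
Tenacity = 23.57 cN/tex

23.57 cN/tex
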